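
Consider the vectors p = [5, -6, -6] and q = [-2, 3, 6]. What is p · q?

p · q = 5·(-2) + (-6)·3 + (-6)·6 = -10 - 18 - 36 = -64

-64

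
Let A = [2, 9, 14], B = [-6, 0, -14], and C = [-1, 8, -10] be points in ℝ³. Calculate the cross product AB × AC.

AB = (-8, -9, -28)
AC = (-3, -1, -24)
i: (-9)·(-24) - (-28)·(-1) = 216 - 28 = 188
j: (-28)·(-3) - (-8)·(-24) = 84 - 192 = -108
k: (-8)·(-1) - (-9)·(-3) = 8 - 27 = -19
AB × AC = (188, -108, -19)

(188, -108, -19)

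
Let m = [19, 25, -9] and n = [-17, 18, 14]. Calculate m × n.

i: 25·14 - (-9)·18 = 350 - (-162) = 512
j: (-9)·(-17) - 19·14 = 153 - 266 = -113
k: 19·18 - 25·(-17) = 342 - (-425) = 767
m × n = (512, -113, 767)

(512, -113, 767)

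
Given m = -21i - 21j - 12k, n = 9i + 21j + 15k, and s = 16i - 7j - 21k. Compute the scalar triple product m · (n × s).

2835

n × s:
i: 21·(-21) - 15·(-7) = -441 - (-105) = -336
j: 15·16 - 9·(-21) = 240 - (-189) = 429
k: 9·(-7) - 21·16 = -63 - 336 = -399
n × s = (-336, 429, -399)
m · (n × s) = (-21)·(-336) + (-21)·429 + (-12)·(-399) = 7056 - 9009 + 4788 = 2835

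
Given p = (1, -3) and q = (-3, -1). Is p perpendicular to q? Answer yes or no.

yes

p · q = 1·(-3) + (-3)·(-1) = -3 + 3 = 0
Zero, so the vectors are orthogonal.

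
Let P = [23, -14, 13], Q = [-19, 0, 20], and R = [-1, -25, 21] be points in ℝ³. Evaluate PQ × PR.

(189, 168, 798)

PQ = (-42, 14, 7)
PR = (-24, -11, 8)
i: 14·8 - 7·(-11) = 112 - (-77) = 189
j: 7·(-24) - (-42)·8 = -168 - (-336) = 168
k: (-42)·(-11) - 14·(-24) = 462 - (-336) = 798
PQ × PR = (189, 168, 798)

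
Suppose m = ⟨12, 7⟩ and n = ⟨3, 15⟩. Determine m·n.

m · n = 12·3 + 7·15 = 36 + 105 = 141

141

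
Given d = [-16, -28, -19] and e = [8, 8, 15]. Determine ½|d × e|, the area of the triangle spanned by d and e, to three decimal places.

i: (-28)·15 - (-19)·8 = -420 - (-152) = -268
j: (-19)·8 - (-16)·15 = -152 - (-240) = 88
k: (-16)·8 - (-28)·8 = -128 - (-224) = 96
d × e = (-268, 88, 96)
|d × e| = √((-268)² + 88² + 96²) = √88784 ≈ 297.9664
area = ½ · 297.9664 ≈ 148.983

148.983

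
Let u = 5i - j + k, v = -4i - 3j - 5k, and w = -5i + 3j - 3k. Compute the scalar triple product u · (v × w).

v × w:
i: (-3)·(-3) - (-5)·3 = 9 - (-15) = 24
j: (-5)·(-5) - (-4)·(-3) = 25 - 12 = 13
k: (-4)·3 - (-3)·(-5) = -12 - 15 = -27
v × w = (24, 13, -27)
u · (v × w) = 5·24 + (-1)·13 + 1·(-27) = 120 - 13 - 27 = 80

80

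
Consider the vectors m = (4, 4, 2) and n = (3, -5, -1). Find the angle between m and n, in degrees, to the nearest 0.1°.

106.4

m · n = 4·3 + 4·(-5) + 2·(-1) = 12 - 20 - 2 = -10
|m|² = 16 + 16 + 4 = 36,  |m| = √36 ≈ 6.000000
|n|² = 9 + 25 + 1 = 35,  |n| = √35 ≈ 5.916080
cos θ = -10 / (6.000000 · 5.916080) ≈ -0.28172
θ = arccos(-0.28172) ≈ 106.4°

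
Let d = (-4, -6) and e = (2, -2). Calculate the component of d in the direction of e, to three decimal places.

d · e = (-4)·2 + (-6)·(-2) = -8 + 12 = 4
|e| = √(4 + 4) = √8 ≈ 2.8284
comp_e d = 4 / √8 ≈ 1.414

1.414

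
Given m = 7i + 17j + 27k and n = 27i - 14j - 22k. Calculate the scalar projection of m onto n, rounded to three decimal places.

-17.130

m · n = 7·27 + 17·(-14) + 27·(-22) = 189 - 238 - 594 = -643
|n| = √(729 + 196 + 484) = √1409 ≈ 37.5366
comp_n m = -643 / √1409 ≈ -17.130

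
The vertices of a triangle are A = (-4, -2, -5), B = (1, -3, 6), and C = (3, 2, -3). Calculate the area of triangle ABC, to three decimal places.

42.819

AB = (5, -1, 11),  AC = (7, 4, 2)
i: (-1)·2 - 11·4 = -2 - 44 = -46
j: 11·7 - 5·2 = 77 - 10 = 67
k: 5·4 - (-1)·7 = 20 - (-7) = 27
AB × AC = (-46, 67, 27)
|AB × AC| = √7334 ≈ 85.6388
area = ½ · 85.6388 ≈ 42.819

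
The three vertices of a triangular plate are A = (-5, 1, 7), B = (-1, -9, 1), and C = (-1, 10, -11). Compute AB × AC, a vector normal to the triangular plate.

AB = (4, -10, -6)
AC = (4, 9, -18)
i: (-10)·(-18) - (-6)·9 = 180 - (-54) = 234
j: (-6)·4 - 4·(-18) = -24 - (-72) = 48
k: 4·9 - (-10)·4 = 36 - (-40) = 76
AB × AC = (234, 48, 76)

(234, 48, 76)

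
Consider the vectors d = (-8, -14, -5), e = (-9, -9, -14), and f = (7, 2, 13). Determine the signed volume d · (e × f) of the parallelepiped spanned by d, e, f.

e × f:
i: (-9)·13 - (-14)·2 = -117 - (-28) = -89
j: (-14)·7 - (-9)·13 = -98 - (-117) = 19
k: (-9)·2 - (-9)·7 = -18 - (-63) = 45
e × f = (-89, 19, 45)
d · (e × f) = (-8)·(-89) + (-14)·19 + (-5)·45 = 712 - 266 - 225 = 221

221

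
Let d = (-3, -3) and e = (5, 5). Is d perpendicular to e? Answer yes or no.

no

d · e = (-3)·5 + (-3)·5 = -15 - 15 = -30
Nonzero, so the vectors are not orthogonal.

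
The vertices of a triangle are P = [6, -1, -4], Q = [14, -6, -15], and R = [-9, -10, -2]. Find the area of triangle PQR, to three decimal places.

PQ = (8, -5, -11),  PR = (-15, -9, 2)
i: (-5)·2 - (-11)·(-9) = -10 - 99 = -109
j: (-11)·(-15) - 8·2 = 165 - 16 = 149
k: 8·(-9) - (-5)·(-15) = -72 - 75 = -147
PQ × PR = (-109, 149, -147)
|PQ × PR| = √55691 ≈ 235.9894
area = ½ · 235.9894 ≈ 117.995

117.995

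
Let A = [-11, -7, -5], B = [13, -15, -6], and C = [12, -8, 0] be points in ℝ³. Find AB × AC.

(-41, -143, 160)

AB = (24, -8, -1)
AC = (23, -1, 5)
i: (-8)·5 - (-1)·(-1) = -40 - 1 = -41
j: (-1)·23 - 24·5 = -23 - 120 = -143
k: 24·(-1) - (-8)·23 = -24 - (-184) = 160
AB × AC = (-41, -143, 160)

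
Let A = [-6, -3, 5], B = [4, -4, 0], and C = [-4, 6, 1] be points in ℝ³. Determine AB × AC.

AB = (10, -1, -5)
AC = (2, 9, -4)
i: (-1)·(-4) - (-5)·9 = 4 - (-45) = 49
j: (-5)·2 - 10·(-4) = -10 - (-40) = 30
k: 10·9 - (-1)·2 = 90 - (-2) = 92
AB × AC = (49, 30, 92)

(49, 30, 92)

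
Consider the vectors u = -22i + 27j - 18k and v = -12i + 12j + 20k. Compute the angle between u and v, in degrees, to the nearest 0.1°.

77.2

u · v = (-22)·(-12) + 27·12 + (-18)·20 = 264 + 324 - 360 = 228
|u|² = 484 + 729 + 324 = 1537,  |u| = √1537 ≈ 39.204592
|v|² = 144 + 144 + 400 = 688,  |v| = √688 ≈ 26.229754
cos θ = 228 / (39.204592 · 26.229754) ≈ 0.22172
θ = arccos(0.22172) ≈ 77.2°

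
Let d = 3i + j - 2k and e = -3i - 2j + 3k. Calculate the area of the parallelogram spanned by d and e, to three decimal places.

4.359

i: 1·3 - (-2)·(-2) = 3 - 4 = -1
j: (-2)·(-3) - 3·3 = 6 - 9 = -3
k: 3·(-2) - 1·(-3) = -6 - (-3) = -3
d × e = (-1, -3, -3)
|d × e| = √((-1)² + (-3)² + (-3)²) = √19 ≈ 4.3589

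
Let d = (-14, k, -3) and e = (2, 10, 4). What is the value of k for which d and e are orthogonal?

4

d · e = (-14)·2 + k·10 + (-3)·4 = -40 + 10k
Set equal to 0: 10k = 40, so k = 4.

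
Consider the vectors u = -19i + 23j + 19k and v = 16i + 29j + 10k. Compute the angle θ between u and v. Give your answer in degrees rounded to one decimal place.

u · v = (-19)·16 + 23·29 + 19·10 = -304 + 667 + 190 = 553
|u|² = 361 + 529 + 361 = 1251,  |u| = √1251 ≈ 35.369478
|v|² = 256 + 841 + 100 = 1197,  |v| = √1197 ≈ 34.597688
cos θ = 553 / (35.369478 · 34.597688) ≈ 0.45191
θ = arccos(0.45191) ≈ 63.1°

63.1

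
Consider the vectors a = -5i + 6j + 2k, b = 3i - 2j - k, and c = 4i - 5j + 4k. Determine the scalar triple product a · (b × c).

b × c:
i: (-2)·4 - (-1)·(-5) = -8 - 5 = -13
j: (-1)·4 - 3·4 = -4 - 12 = -16
k: 3·(-5) - (-2)·4 = -15 - (-8) = -7
b × c = (-13, -16, -7)
a · (b × c) = (-5)·(-13) + 6·(-16) + 2·(-7) = 65 - 96 - 14 = -45

-45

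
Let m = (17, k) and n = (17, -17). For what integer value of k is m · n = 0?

17

m · n = 17·17 + k·(-17) = 289 - 17k
Set equal to 0: -17k = -289, so k = 17.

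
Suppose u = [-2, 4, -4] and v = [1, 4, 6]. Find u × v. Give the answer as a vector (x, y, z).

(40, 8, -12)

i: 4·6 - (-4)·4 = 24 - (-16) = 40
j: (-4)·1 - (-2)·6 = -4 - (-12) = 8
k: (-2)·4 - 4·1 = -8 - 4 = -12
u × v = (40, 8, -12)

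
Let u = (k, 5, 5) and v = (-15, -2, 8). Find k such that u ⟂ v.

u · v = k·(-15) + 5·(-2) + 5·8 = 30 - 15k
Set equal to 0: -15k = -30, so k = 2.

2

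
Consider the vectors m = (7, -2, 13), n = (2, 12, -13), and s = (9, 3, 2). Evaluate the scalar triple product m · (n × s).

n × s:
i: 12·2 - (-13)·3 = 24 - (-39) = 63
j: (-13)·9 - 2·2 = -117 - 4 = -121
k: 2·3 - 12·9 = 6 - 108 = -102
n × s = (63, -121, -102)
m · (n × s) = 7·63 + (-2)·(-121) + 13·(-102) = 441 + 242 - 1326 = -643

-643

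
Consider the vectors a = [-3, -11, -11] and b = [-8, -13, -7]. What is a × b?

(-66, 67, -49)

i: (-11)·(-7) - (-11)·(-13) = 77 - 143 = -66
j: (-11)·(-8) - (-3)·(-7) = 88 - 21 = 67
k: (-3)·(-13) - (-11)·(-8) = 39 - 88 = -49
a × b = (-66, 67, -49)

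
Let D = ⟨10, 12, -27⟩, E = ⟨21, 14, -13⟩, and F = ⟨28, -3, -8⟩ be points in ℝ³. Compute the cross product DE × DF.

DE = (11, 2, 14)
DF = (18, -15, 19)
i: 2·19 - 14·(-15) = 38 - (-210) = 248
j: 14·18 - 11·19 = 252 - 209 = 43
k: 11·(-15) - 2·18 = -165 - 36 = -201
DE × DF = (248, 43, -201)

(248, 43, -201)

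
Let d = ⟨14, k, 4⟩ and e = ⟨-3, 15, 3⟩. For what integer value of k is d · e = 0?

d · e = 14·(-3) + k·15 + 4·3 = -30 + 15k
Set equal to 0: 15k = 30, so k = 2.

2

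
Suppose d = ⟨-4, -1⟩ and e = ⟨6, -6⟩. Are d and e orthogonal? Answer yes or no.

d · e = (-4)·6 + (-1)·(-6) = -24 + 6 = -18
Nonzero, so the vectors are not orthogonal.

no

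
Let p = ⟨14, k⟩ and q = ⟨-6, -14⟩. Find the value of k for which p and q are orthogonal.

-6

p · q = 14·(-6) + k·(-14) = -84 - 14k
Set equal to 0: -14k = 84, so k = -6.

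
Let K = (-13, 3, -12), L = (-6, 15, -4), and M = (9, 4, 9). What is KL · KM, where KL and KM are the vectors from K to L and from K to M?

KL = L − K = (7, 12, 8)
KM = M − K = (22, 1, 21)
KL · KM = 7·22 + 12·1 + 8·21 = 154 + 12 + 168 = 334

334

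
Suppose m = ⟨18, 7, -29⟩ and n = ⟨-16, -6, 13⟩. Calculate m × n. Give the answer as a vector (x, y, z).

(-83, 230, 4)

i: 7·13 - (-29)·(-6) = 91 - 174 = -83
j: (-29)·(-16) - 18·13 = 464 - 234 = 230
k: 18·(-6) - 7·(-16) = -108 - (-112) = 4
m × n = (-83, 230, 4)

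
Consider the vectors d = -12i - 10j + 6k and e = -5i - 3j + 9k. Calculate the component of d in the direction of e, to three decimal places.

d · e = (-12)·(-5) + (-10)·(-3) + 6·9 = 60 + 30 + 54 = 144
|e| = √(25 + 9 + 81) = √115 ≈ 10.7238
comp_e d = 144 / √115 ≈ 13.428

13.428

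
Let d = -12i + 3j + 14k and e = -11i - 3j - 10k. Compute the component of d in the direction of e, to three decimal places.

-1.121

d · e = (-12)·(-11) + 3·(-3) + 14·(-10) = 132 - 9 - 140 = -17
|e| = √(121 + 9 + 100) = √230 ≈ 15.1658
comp_e d = -17 / √230 ≈ -1.121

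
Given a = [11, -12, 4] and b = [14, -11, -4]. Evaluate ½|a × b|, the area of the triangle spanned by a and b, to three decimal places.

i: (-12)·(-4) - 4·(-11) = 48 - (-44) = 92
j: 4·14 - 11·(-4) = 56 - (-44) = 100
k: 11·(-11) - (-12)·14 = -121 - (-168) = 47
a × b = (92, 100, 47)
|a × b| = √(92² + 100² + 47²) = √20673 ≈ 143.7811
area = ½ · 143.7811 ≈ 71.891

71.891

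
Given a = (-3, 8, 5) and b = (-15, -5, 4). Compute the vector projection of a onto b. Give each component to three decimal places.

(-1.410, -0.470, 0.376)

a · b = (-3)·(-15) + 8·(-5) + 5·4 = 45 - 40 + 20 = 25
|b|² = 225 + 25 + 16 = 266
proj_b a = (25/266) · (-15, -5, 4) ≈ (-1.410, -0.470, 0.376)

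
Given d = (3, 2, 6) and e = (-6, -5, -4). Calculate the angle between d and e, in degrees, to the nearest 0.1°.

d · e = 3·(-6) + 2·(-5) + 6·(-4) = -18 - 10 - 24 = -52
|d|² = 9 + 4 + 36 = 49,  |d| = √49 ≈ 7.000000
|e|² = 36 + 25 + 16 = 77,  |e| = √77 ≈ 8.774964
cos θ = -52 / (7.000000 · 8.774964) ≈ -0.84656
θ = arccos(-0.84656) ≈ 147.8°

147.8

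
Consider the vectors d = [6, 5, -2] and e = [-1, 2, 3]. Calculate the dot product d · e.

d · e = 6·(-1) + 5·2 + (-2)·3 = -6 + 10 - 6 = -2

-2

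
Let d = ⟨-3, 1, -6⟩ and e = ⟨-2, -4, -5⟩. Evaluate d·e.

d · e = (-3)·(-2) + 1·(-4) + (-6)·(-5) = 6 - 4 + 30 = 32

32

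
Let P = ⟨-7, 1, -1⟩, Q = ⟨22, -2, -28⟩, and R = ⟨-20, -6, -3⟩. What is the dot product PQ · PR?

-302

PQ = Q − P = (29, -3, -27)
PR = R − P = (-13, -7, -2)
PQ · PR = 29·(-13) + (-3)·(-7) + (-27)·(-2) = -377 + 21 + 54 = -302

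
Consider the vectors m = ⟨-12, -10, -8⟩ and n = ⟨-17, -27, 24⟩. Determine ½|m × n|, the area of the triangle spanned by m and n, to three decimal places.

320.713

i: (-10)·24 - (-8)·(-27) = -240 - 216 = -456
j: (-8)·(-17) - (-12)·24 = 136 - (-288) = 424
k: (-12)·(-27) - (-10)·(-17) = 324 - 170 = 154
m × n = (-456, 424, 154)
|m × n| = √((-456)² + 424² + 154²) = √411428 ≈ 641.4265
area = ½ · 641.4265 ≈ 320.713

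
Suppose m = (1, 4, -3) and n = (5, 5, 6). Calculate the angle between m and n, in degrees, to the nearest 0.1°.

81.5

m · n = 1·5 + 4·5 + (-3)·6 = 5 + 20 - 18 = 7
|m|² = 1 + 16 + 9 = 26,  |m| = √26 ≈ 5.099020
|n|² = 25 + 25 + 36 = 86,  |n| = √86 ≈ 9.273618
cos θ = 7 / (5.099020 · 9.273618) ≈ 0.14803
θ = arccos(0.14803) ≈ 81.5°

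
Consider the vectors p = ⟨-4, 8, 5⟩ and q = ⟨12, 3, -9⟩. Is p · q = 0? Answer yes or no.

p · q = (-4)·12 + 8·3 + 5·(-9) = -48 + 24 - 45 = -69
Nonzero, so the vectors are not orthogonal.

no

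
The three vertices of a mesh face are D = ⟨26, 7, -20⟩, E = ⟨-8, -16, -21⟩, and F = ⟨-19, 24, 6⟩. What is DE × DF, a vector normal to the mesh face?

DE = (-34, -23, -1)
DF = (-45, 17, 26)
i: (-23)·26 - (-1)·17 = -598 - (-17) = -581
j: (-1)·(-45) - (-34)·26 = 45 - (-884) = 929
k: (-34)·17 - (-23)·(-45) = -578 - 1035 = -1613
DE × DF = (-581, 929, -1613)

(-581, 929, -1613)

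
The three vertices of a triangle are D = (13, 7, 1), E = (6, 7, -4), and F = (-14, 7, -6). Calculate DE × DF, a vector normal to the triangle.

(0, 86, 0)

DE = (-7, 0, -5)
DF = (-27, 0, -7)
i: 0·(-7) - (-5)·0 = 0 - 0 = 0
j: (-5)·(-27) - (-7)·(-7) = 135 - 49 = 86
k: (-7)·0 - 0·(-27) = 0 - 0 = 0
DE × DF = (0, 86, 0)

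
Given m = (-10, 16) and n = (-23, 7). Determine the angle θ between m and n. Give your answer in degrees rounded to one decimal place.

41.1

m · n = (-10)·(-23) + 16·7 = 230 + 112 = 342
|m|² = 100 + 256 = 356,  |m| = √356 ≈ 18.867962
|n|² = 529 + 49 = 578,  |n| = √578 ≈ 24.041631
cos θ = 342 / (18.867962 · 24.041631) ≈ 0.75394
θ = arccos(0.75394) ≈ 41.1°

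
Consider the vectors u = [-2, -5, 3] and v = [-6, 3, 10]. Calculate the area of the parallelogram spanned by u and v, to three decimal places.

i: (-5)·10 - 3·3 = -50 - 9 = -59
j: 3·(-6) - (-2)·10 = -18 - (-20) = 2
k: (-2)·3 - (-5)·(-6) = -6 - 30 = -36
u × v = (-59, 2, -36)
|u × v| = √((-59)² + 2² + (-36)²) = √4781 ≈ 69.1448

69.145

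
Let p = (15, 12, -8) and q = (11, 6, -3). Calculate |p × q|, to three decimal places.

i: 12·(-3) - (-8)·6 = -36 - (-48) = 12
j: (-8)·11 - 15·(-3) = -88 - (-45) = -43
k: 15·6 - 12·11 = 90 - 132 = -42
p × q = (12, -43, -42)
|p × q| = √(12² + (-43)² + (-42)²) = √3757 ≈ 61.2944

61.294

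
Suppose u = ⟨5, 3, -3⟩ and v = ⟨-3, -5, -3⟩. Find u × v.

(-24, 24, -16)

i: 3·(-3) - (-3)·(-5) = -9 - 15 = -24
j: (-3)·(-3) - 5·(-3) = 9 - (-15) = 24
k: 5·(-5) - 3·(-3) = -25 - (-9) = -16
u × v = (-24, 24, -16)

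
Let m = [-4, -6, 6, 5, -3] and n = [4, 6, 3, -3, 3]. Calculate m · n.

m · n = (-4)·4 + (-6)·6 + 6·3 + 5·(-3) + (-3)·3 = -16 - 36 + 18 - 15 - 9 = -58

-58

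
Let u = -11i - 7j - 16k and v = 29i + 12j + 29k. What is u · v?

u · v = (-11)·29 + (-7)·12 + (-16)·29 = -319 - 84 - 464 = -867

-867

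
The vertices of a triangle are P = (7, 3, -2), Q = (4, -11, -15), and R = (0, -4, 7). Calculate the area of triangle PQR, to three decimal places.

129.366

PQ = (-3, -14, -13),  PR = (-7, -7, 9)
i: (-14)·9 - (-13)·(-7) = -126 - 91 = -217
j: (-13)·(-7) - (-3)·9 = 91 - (-27) = 118
k: (-3)·(-7) - (-14)·(-7) = 21 - 98 = -77
PQ × PR = (-217, 118, -77)
|PQ × PR| = √66942 ≈ 258.7315
area = ½ · 258.7315 ≈ 129.366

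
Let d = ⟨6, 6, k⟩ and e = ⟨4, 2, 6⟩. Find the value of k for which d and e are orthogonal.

d · e = 6·4 + 6·2 + k·6 = 36 + 6k
Set equal to 0: 6k = -36, so k = -6.

-6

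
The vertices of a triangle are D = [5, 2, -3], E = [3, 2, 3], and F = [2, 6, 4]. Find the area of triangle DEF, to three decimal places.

12.806

DE = (-2, 0, 6),  DF = (-3, 4, 7)
i: 0·7 - 6·4 = 0 - 24 = -24
j: 6·(-3) - (-2)·7 = -18 - (-14) = -4
k: (-2)·4 - 0·(-3) = -8 - 0 = -8
DE × DF = (-24, -4, -8)
|DE × DF| = √656 ≈ 25.6125
area = ½ · 25.6125 ≈ 12.806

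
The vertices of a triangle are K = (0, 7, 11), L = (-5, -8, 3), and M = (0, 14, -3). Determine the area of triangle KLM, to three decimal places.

KL = (-5, -15, -8),  KM = (0, 7, -14)
i: (-15)·(-14) - (-8)·7 = 210 - (-56) = 266
j: (-8)·0 - (-5)·(-14) = 0 - 70 = -70
k: (-5)·7 - (-15)·0 = -35 - 0 = -35
KL × KM = (266, -70, -35)
|KL × KM| = √76881 ≈ 277.2742
area = ½ · 277.2742 ≈ 138.637

138.637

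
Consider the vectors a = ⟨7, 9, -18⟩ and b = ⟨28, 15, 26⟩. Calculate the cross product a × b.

i: 9·26 - (-18)·15 = 234 - (-270) = 504
j: (-18)·28 - 7·26 = -504 - 182 = -686
k: 7·15 - 9·28 = 105 - 252 = -147
a × b = (504, -686, -147)

(504, -686, -147)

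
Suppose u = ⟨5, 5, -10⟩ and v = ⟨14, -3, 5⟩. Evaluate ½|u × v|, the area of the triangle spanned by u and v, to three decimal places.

i: 5·5 - (-10)·(-3) = 25 - 30 = -5
j: (-10)·14 - 5·5 = -140 - 25 = -165
k: 5·(-3) - 5·14 = -15 - 70 = -85
u × v = (-5, -165, -85)
|u × v| = √((-5)² + (-165)² + (-85)²) = √34475 ≈ 185.6744
area = ½ · 185.6744 ≈ 92.837

92.837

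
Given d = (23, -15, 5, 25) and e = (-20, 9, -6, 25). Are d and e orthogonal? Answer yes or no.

d · e = 23·(-20) + (-15)·9 + 5·(-6) + 25·25 = -460 - 135 - 30 + 625 = 0
Zero, so the vectors are orthogonal.

yes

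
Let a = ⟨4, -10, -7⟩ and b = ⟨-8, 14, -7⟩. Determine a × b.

i: (-10)·(-7) - (-7)·14 = 70 - (-98) = 168
j: (-7)·(-8) - 4·(-7) = 56 - (-28) = 84
k: 4·14 - (-10)·(-8) = 56 - 80 = -24
a × b = (168, 84, -24)

(168, 84, -24)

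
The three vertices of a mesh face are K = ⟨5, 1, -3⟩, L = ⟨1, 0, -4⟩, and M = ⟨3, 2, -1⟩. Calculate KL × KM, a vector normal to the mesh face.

KL = (-4, -1, -1)
KM = (-2, 1, 2)
i: (-1)·2 - (-1)·1 = -2 - (-1) = -1
j: (-1)·(-2) - (-4)·2 = 2 - (-8) = 10
k: (-4)·1 - (-1)·(-2) = -4 - 2 = -6
KL × KM = (-1, 10, -6)

(-1, 10, -6)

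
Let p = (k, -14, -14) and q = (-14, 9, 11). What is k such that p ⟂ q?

-20

p · q = k·(-14) + (-14)·9 + (-14)·11 = -280 - 14k
Set equal to 0: -14k = 280, so k = -20.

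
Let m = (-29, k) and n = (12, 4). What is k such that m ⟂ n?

m · n = (-29)·12 + k·4 = -348 + 4k
Set equal to 0: 4k = 348, so k = 87.

87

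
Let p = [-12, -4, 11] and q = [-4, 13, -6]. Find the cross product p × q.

(-119, -116, -172)

i: (-4)·(-6) - 11·13 = 24 - 143 = -119
j: 11·(-4) - (-12)·(-6) = -44 - 72 = -116
k: (-12)·13 - (-4)·(-4) = -156 - 16 = -172
p × q = (-119, -116, -172)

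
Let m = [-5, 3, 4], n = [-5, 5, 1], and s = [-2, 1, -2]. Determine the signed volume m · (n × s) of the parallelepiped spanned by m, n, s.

n × s:
i: 5·(-2) - 1·1 = -10 - 1 = -11
j: 1·(-2) - (-5)·(-2) = -2 - 10 = -12
k: (-5)·1 - 5·(-2) = -5 - (-10) = 5
n × s = (-11, -12, 5)
m · (n × s) = (-5)·(-11) + 3·(-12) + 4·5 = 55 - 36 + 20 = 39

39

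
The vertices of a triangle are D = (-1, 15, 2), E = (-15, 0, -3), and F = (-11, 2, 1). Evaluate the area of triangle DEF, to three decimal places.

34.713

DE = (-14, -15, -5),  DF = (-10, -13, -1)
i: (-15)·(-1) - (-5)·(-13) = 15 - 65 = -50
j: (-5)·(-10) - (-14)·(-1) = 50 - 14 = 36
k: (-14)·(-13) - (-15)·(-10) = 182 - 150 = 32
DE × DF = (-50, 36, 32)
|DE × DF| = √4820 ≈ 69.4262
area = ½ · 69.4262 ≈ 34.713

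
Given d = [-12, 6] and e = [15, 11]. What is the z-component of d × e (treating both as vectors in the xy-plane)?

(-12)·11 - 6·15 = -132 - 90 = -222

-222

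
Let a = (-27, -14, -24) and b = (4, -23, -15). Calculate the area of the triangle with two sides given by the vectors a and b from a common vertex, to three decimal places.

454.504

i: (-14)·(-15) - (-24)·(-23) = 210 - 552 = -342
j: (-24)·4 - (-27)·(-15) = -96 - 405 = -501
k: (-27)·(-23) - (-14)·4 = 621 - (-56) = 677
a × b = (-342, -501, 677)
|a × b| = √((-342)² + (-501)² + 677²) = √826294 ≈ 909.0072
area = ½ · 909.0072 ≈ 454.504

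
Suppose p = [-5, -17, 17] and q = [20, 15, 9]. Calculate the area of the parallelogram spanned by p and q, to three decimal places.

620.414

i: (-17)·9 - 17·15 = -153 - 255 = -408
j: 17·20 - (-5)·9 = 340 - (-45) = 385
k: (-5)·15 - (-17)·20 = -75 - (-340) = 265
p × q = (-408, 385, 265)
|p × q| = √((-408)² + 385² + 265²) = √384914 ≈ 620.4144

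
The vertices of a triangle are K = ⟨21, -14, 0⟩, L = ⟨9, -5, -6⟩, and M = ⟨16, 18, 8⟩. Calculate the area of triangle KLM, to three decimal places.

KL = (-12, 9, -6),  KM = (-5, 32, 8)
i: 9·8 - (-6)·32 = 72 - (-192) = 264
j: (-6)·(-5) - (-12)·8 = 30 - (-96) = 126
k: (-12)·32 - 9·(-5) = -384 - (-45) = -339
KL × KM = (264, 126, -339)
|KL × KM| = √200493 ≈ 447.7644
area = ½ · 447.7644 ≈ 223.882

223.882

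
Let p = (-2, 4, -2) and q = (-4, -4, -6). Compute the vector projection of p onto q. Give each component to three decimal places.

p · q = (-2)·(-4) + 4·(-4) + (-2)·(-6) = 8 - 16 + 12 = 4
|q|² = 16 + 16 + 36 = 68
proj_q p = (4/68) · (-4, -4, -6) ≈ (-0.235, -0.235, -0.353)

(-0.235, -0.235, -0.353)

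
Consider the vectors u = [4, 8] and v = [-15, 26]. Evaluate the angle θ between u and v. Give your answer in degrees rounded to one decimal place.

56.5

u · v = 4·(-15) + 8·26 = -60 + 208 = 148
|u|² = 16 + 64 = 80,  |u| = √80 ≈ 8.944272
|v|² = 225 + 676 = 901,  |v| = √901 ≈ 30.016662
cos θ = 148 / (8.944272 · 30.016662) ≈ 0.55126
θ = arccos(0.55126) ≈ 56.5°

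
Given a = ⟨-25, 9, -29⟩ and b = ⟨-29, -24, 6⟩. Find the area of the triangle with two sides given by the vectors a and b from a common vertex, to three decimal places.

730.679

i: 9·6 - (-29)·(-24) = 54 - 696 = -642
j: (-29)·(-29) - (-25)·6 = 841 - (-150) = 991
k: (-25)·(-24) - 9·(-29) = 600 - (-261) = 861
a × b = (-642, 991, 861)
|a × b| = √((-642)² + 991² + 861²) = √2135566 ≈ 1461.3576
area = ½ · 1461.3576 ≈ 730.679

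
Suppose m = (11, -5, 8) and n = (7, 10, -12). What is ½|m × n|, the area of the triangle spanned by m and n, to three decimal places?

i: (-5)·(-12) - 8·10 = 60 - 80 = -20
j: 8·7 - 11·(-12) = 56 - (-132) = 188
k: 11·10 - (-5)·7 = 110 - (-35) = 145
m × n = (-20, 188, 145)
|m × n| = √((-20)² + 188² + 145²) = √56769 ≈ 238.2625
area = ½ · 238.2625 ≈ 119.131

119.131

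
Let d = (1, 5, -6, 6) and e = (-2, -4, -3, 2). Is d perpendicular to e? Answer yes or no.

d · e = 1·(-2) + 5·(-4) + (-6)·(-3) + 6·2 = -2 - 20 + 18 + 12 = 8
Nonzero, so the vectors are not orthogonal.

no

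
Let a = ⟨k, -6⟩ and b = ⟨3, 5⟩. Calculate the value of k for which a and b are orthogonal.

10

a · b = k·3 + (-6)·5 = -30 + 3k
Set equal to 0: 3k = 30, so k = 10.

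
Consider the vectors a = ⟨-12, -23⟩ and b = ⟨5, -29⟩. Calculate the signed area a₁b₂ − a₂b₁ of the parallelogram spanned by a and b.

(-12)·(-29) - (-23)·5 = 348 - (-115) = 463

463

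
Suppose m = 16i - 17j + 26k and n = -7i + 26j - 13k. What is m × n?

(-455, 26, 297)

i: (-17)·(-13) - 26·26 = 221 - 676 = -455
j: 26·(-7) - 16·(-13) = -182 - (-208) = 26
k: 16·26 - (-17)·(-7) = 416 - 119 = 297
m × n = (-455, 26, 297)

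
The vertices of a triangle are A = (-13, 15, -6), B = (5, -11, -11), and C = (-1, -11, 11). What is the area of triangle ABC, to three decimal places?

AB = (18, -26, -5),  AC = (12, -26, 17)
i: (-26)·17 - (-5)·(-26) = -442 - 130 = -572
j: (-5)·12 - 18·17 = -60 - 306 = -366
k: 18·(-26) - (-26)·12 = -468 - (-312) = -156
AB × AC = (-572, -366, -156)
|AB × AC| = √485476 ≈ 696.7611
area = ½ · 696.7611 ≈ 348.381

348.381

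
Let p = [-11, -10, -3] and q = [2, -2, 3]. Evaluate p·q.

p · q = (-11)·2 + (-10)·(-2) + (-3)·3 = -22 + 20 - 9 = -11

-11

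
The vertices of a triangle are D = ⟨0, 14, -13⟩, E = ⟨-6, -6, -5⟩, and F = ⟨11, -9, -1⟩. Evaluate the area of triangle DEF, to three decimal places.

DE = (-6, -20, 8),  DF = (11, -23, 12)
i: (-20)·12 - 8·(-23) = -240 - (-184) = -56
j: 8·11 - (-6)·12 = 88 - (-72) = 160
k: (-6)·(-23) - (-20)·11 = 138 - (-220) = 358
DE × DF = (-56, 160, 358)
|DE × DF| = √156900 ≈ 396.1060
area = ½ · 396.1060 ≈ 198.053

198.053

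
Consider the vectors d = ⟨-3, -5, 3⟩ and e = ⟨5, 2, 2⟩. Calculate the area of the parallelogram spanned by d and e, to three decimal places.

32.527

i: (-5)·2 - 3·2 = -10 - 6 = -16
j: 3·5 - (-3)·2 = 15 - (-6) = 21
k: (-3)·2 - (-5)·5 = -6 - (-25) = 19
d × e = (-16, 21, 19)
|d × e| = √((-16)² + 21² + 19²) = √1058 ≈ 32.5269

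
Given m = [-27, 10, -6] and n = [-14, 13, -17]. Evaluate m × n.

(-92, -375, -211)

i: 10·(-17) - (-6)·13 = -170 - (-78) = -92
j: (-6)·(-14) - (-27)·(-17) = 84 - 459 = -375
k: (-27)·13 - 10·(-14) = -351 - (-140) = -211
m × n = (-92, -375, -211)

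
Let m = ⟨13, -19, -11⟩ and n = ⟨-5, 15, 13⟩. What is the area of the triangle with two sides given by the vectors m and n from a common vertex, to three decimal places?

i: (-19)·13 - (-11)·15 = -247 - (-165) = -82
j: (-11)·(-5) - 13·13 = 55 - 169 = -114
k: 13·15 - (-19)·(-5) = 195 - 95 = 100
m × n = (-82, -114, 100)
|m × n| = √((-82)² + (-114)² + 100²) = √29720 ≈ 172.3949
area = ½ · 172.3949 ≈ 86.197

86.197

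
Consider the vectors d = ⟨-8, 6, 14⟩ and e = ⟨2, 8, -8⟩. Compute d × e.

(-160, -36, -76)

i: 6·(-8) - 14·8 = -48 - 112 = -160
j: 14·2 - (-8)·(-8) = 28 - 64 = -36
k: (-8)·8 - 6·2 = -64 - 12 = -76
d × e = (-160, -36, -76)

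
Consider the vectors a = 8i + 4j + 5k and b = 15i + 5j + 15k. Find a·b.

a · b = 8·15 + 4·5 + 5·15 = 120 + 20 + 75 = 215

215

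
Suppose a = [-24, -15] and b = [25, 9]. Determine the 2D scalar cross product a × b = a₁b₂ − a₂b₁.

(-24)·9 - (-15)·25 = -216 - (-375) = 159

159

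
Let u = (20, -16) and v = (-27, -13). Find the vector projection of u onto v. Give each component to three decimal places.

u · v = 20·(-27) + (-16)·(-13) = -540 + 208 = -332
|v|² = 729 + 169 = 898
proj_v u = (-332/898) · (-27, -13) ≈ (9.982, 4.806)

(9.982, 4.806)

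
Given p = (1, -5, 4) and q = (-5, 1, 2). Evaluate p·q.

p · q = 1·(-5) + (-5)·1 + 4·2 = -5 - 5 + 8 = -2

-2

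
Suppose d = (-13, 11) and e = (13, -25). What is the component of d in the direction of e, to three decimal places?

d · e = (-13)·13 + 11·(-25) = -169 - 275 = -444
|e| = √(169 + 625) = √794 ≈ 28.1780
comp_e d = -444 / √794 ≈ -15.757

-15.757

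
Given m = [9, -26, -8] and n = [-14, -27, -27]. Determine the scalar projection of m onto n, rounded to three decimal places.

19.474

m · n = 9·(-14) + (-26)·(-27) + (-8)·(-27) = -126 + 702 + 216 = 792
|n| = √(196 + 729 + 729) = √1654 ≈ 40.6694
comp_n m = 792 / √1654 ≈ 19.474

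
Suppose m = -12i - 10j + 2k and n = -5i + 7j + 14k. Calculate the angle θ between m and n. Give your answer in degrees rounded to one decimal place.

m · n = (-12)·(-5) + (-10)·7 + 2·14 = 60 - 70 + 28 = 18
|m|² = 144 + 100 + 4 = 248,  |m| = √248 ≈ 15.748016
|n|² = 25 + 49 + 196 = 270,  |n| = √270 ≈ 16.431677
cos θ = 18 / (15.748016 · 16.431677) ≈ 0.06956
θ = arccos(0.06956) ≈ 86.0°

86.0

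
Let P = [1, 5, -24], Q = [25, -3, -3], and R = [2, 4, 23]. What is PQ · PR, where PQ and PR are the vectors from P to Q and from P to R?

PQ = Q − P = (24, -8, 21)
PR = R − P = (1, -1, 47)
PQ · PR = 24·1 + (-8)·(-1) + 21·47 = 24 + 8 + 987 = 1019

1019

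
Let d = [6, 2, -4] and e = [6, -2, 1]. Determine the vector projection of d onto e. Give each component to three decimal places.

d · e = 6·6 + 2·(-2) + (-4)·1 = 36 - 4 - 4 = 28
|e|² = 36 + 4 + 1 = 41
proj_e d = (28/41) · (6, -2, 1) ≈ (4.098, -1.366, 0.683)

(4.098, -1.366, 0.683)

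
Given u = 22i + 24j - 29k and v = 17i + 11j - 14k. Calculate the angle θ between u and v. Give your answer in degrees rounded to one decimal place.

13.4

u · v = 22·17 + 24·11 + (-29)·(-14) = 374 + 264 + 406 = 1044
|u|² = 484 + 576 + 841 = 1901,  |u| = √1901 ≈ 43.600459
|v|² = 289 + 121 + 196 = 606,  |v| = √606 ≈ 24.617067
cos θ = 1044 / (43.600459 · 24.617067) ≈ 0.97269
θ = arccos(0.97269) ≈ 13.4°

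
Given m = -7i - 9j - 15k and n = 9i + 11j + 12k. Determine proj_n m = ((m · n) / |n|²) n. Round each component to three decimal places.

(-8.896, -10.873, -11.861)

m · n = (-7)·9 + (-9)·11 + (-15)·12 = -63 - 99 - 180 = -342
|n|² = 81 + 121 + 144 = 346
proj_n m = (-342/346) · (9, 11, 12) ≈ (-8.896, -10.873, -11.861)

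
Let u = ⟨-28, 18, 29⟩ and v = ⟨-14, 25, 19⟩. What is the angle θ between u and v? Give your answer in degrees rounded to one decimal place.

23.4

u · v = (-28)·(-14) + 18·25 + 29·19 = 392 + 450 + 551 = 1393
|u|² = 784 + 324 + 841 = 1949,  |u| = √1949 ≈ 44.147480
|v|² = 196 + 625 + 361 = 1182,  |v| = √1182 ≈ 34.380227
cos θ = 1393 / (44.147480 · 34.380227) ≈ 0.91778
θ = arccos(0.91778) ≈ 23.4°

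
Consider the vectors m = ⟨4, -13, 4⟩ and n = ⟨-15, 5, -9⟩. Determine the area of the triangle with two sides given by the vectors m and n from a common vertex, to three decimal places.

100.760

i: (-13)·(-9) - 4·5 = 117 - 20 = 97
j: 4·(-15) - 4·(-9) = -60 - (-36) = -24
k: 4·5 - (-13)·(-15) = 20 - 195 = -175
m × n = (97, -24, -175)
|m × n| = √(97² + (-24)² + (-175)²) = √40610 ≈ 201.5192
area = ½ · 201.5192 ≈ 100.760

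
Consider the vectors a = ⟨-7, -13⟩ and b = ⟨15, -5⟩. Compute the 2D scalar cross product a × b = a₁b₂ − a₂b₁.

(-7)·(-5) - (-13)·15 = 35 - (-195) = 230

230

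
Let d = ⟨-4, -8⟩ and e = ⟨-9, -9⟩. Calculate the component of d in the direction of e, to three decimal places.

8.485

d · e = (-4)·(-9) + (-8)·(-9) = 36 + 72 = 108
|e| = √(81 + 81) = √162 ≈ 12.7279
comp_e d = 108 / √162 ≈ 8.485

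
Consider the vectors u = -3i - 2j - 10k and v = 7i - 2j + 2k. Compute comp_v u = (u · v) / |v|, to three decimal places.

u · v = (-3)·7 + (-2)·(-2) + (-10)·2 = -21 + 4 - 20 = -37
|v| = √(49 + 4 + 4) = √57 ≈ 7.5498
comp_v u = -37 / √57 ≈ -4.901

-4.901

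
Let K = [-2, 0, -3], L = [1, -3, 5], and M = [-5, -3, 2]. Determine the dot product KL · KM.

KL = L − K = (3, -3, 8)
KM = M − K = (-3, -3, 5)
KL · KM = 3·(-3) + (-3)·(-3) + 8·5 = -9 + 9 + 40 = 40

40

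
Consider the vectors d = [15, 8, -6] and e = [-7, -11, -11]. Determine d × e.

(-154, 207, -109)

i: 8·(-11) - (-6)·(-11) = -88 - 66 = -154
j: (-6)·(-7) - 15·(-11) = 42 - (-165) = 207
k: 15·(-11) - 8·(-7) = -165 - (-56) = -109
d × e = (-154, 207, -109)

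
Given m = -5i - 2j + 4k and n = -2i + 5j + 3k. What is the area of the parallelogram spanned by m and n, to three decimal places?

i: (-2)·3 - 4·5 = -6 - 20 = -26
j: 4·(-2) - (-5)·3 = -8 - (-15) = 7
k: (-5)·5 - (-2)·(-2) = -25 - 4 = -29
m × n = (-26, 7, -29)
|m × n| = √((-26)² + 7² + (-29)²) = √1566 ≈ 39.5727

39.573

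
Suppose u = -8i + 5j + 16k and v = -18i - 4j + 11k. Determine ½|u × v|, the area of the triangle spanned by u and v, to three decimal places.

131.382

i: 5·11 - 16·(-4) = 55 - (-64) = 119
j: 16·(-18) - (-8)·11 = -288 - (-88) = -200
k: (-8)·(-4) - 5·(-18) = 32 - (-90) = 122
u × v = (119, -200, 122)
|u × v| = √(119² + (-200)² + 122²) = √69045 ≈ 262.7642
area = ½ · 262.7642 ≈ 131.382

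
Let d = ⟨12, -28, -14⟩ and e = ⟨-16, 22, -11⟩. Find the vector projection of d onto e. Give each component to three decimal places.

d · e = 12·(-16) + (-28)·22 + (-14)·(-11) = -192 - 616 + 154 = -654
|e|² = 256 + 484 + 121 = 861
proj_e d = (-654/861) · (-16, 22, -11) ≈ (12.153, -16.711, 8.355)

(12.153, -16.711, 8.355)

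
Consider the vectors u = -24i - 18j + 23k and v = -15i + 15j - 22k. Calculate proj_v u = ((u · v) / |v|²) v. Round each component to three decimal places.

u · v = (-24)·(-15) + (-18)·15 + 23·(-22) = 360 - 270 - 506 = -416
|v|² = 225 + 225 + 484 = 934
proj_v u = (-416/934) · (-15, 15, -22) ≈ (6.681, -6.681, 9.799)

(6.681, -6.681, 9.799)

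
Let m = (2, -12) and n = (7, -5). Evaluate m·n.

74

m · n = 2·7 + (-12)·(-5) = 14 + 60 = 74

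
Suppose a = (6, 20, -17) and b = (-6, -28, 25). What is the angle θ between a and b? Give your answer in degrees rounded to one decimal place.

a · b = 6·(-6) + 20·(-28) + (-17)·25 = -36 - 560 - 425 = -1021
|a|² = 36 + 400 + 289 = 725,  |a| = √725 ≈ 26.925824
|b|² = 36 + 784 + 625 = 1445,  |b| = √1445 ≈ 38.013156
cos θ = -1021 / (26.925824 · 38.013156) ≈ -0.99752
θ = arccos(-0.99752) ≈ 176.0°

176.0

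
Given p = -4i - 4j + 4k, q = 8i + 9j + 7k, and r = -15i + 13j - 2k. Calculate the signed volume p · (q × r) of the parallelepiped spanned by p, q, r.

1748

q × r:
i: 9·(-2) - 7·13 = -18 - 91 = -109
j: 7·(-15) - 8·(-2) = -105 - (-16) = -89
k: 8·13 - 9·(-15) = 104 - (-135) = 239
q × r = (-109, -89, 239)
p · (q × r) = (-4)·(-109) + (-4)·(-89) + 4·239 = 436 + 356 + 956 = 1748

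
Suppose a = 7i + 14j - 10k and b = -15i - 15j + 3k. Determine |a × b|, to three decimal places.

i: 14·3 - (-10)·(-15) = 42 - 150 = -108
j: (-10)·(-15) - 7·3 = 150 - 21 = 129
k: 7·(-15) - 14·(-15) = -105 - (-210) = 105
a × b = (-108, 129, 105)
|a × b| = √((-108)² + 129² + 105²) = √39330 ≈ 198.3179

198.318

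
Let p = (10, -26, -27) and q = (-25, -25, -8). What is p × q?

(-467, 755, -900)

i: (-26)·(-8) - (-27)·(-25) = 208 - 675 = -467
j: (-27)·(-25) - 10·(-8) = 675 - (-80) = 755
k: 10·(-25) - (-26)·(-25) = -250 - 650 = -900
p × q = (-467, 755, -900)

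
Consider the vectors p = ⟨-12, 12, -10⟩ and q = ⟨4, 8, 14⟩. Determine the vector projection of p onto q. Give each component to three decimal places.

p · q = (-12)·4 + 12·8 + (-10)·14 = -48 + 96 - 140 = -92
|q|² = 16 + 64 + 196 = 276
proj_q p = (-92/276) · (4, 8, 14) ≈ (-1.333, -2.667, -4.667)

(-1.333, -2.667, -4.667)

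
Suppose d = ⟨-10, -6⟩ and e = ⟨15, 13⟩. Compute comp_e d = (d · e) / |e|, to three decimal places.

d · e = (-10)·15 + (-6)·13 = -150 - 78 = -228
|e| = √(225 + 169) = √394 ≈ 19.8494
comp_e d = -228 / √394 ≈ -11.486

-11.486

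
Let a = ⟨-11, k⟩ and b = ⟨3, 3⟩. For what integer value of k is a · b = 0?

a · b = (-11)·3 + k·3 = -33 + 3k
Set equal to 0: 3k = 33, so k = 11.

11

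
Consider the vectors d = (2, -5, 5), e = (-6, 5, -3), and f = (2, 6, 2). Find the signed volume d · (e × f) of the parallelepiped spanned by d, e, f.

-204

e × f:
i: 5·2 - (-3)·6 = 10 - (-18) = 28
j: (-3)·2 - (-6)·2 = -6 - (-12) = 6
k: (-6)·6 - 5·2 = -36 - 10 = -46
e × f = (28, 6, -46)
d · (e × f) = 2·28 + (-5)·6 + 5·(-46) = 56 - 30 - 230 = -204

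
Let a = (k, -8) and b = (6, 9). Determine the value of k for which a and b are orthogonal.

a · b = k·6 + (-8)·9 = -72 + 6k
Set equal to 0: 6k = 72, so k = 12.

12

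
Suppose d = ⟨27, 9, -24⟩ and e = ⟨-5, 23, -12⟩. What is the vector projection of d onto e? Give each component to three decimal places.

d · e = 27·(-5) + 9·23 + (-24)·(-12) = -135 + 207 + 288 = 360
|e|² = 25 + 529 + 144 = 698
proj_e d = (360/698) · (-5, 23, -12) ≈ (-2.579, 11.862, -6.189)

(-2.579, 11.862, -6.189)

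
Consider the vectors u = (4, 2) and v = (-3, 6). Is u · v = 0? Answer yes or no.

yes

u · v = 4·(-3) + 2·6 = -12 + 12 = 0
Zero, so the vectors are orthogonal.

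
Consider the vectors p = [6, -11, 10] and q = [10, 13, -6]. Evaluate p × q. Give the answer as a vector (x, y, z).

(-64, 136, 188)

i: (-11)·(-6) - 10·13 = 66 - 130 = -64
j: 10·10 - 6·(-6) = 100 - (-36) = 136
k: 6·13 - (-11)·10 = 78 - (-110) = 188
p × q = (-64, 136, 188)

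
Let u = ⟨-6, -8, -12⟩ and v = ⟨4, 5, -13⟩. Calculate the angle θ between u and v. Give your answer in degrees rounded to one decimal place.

66.0

u · v = (-6)·4 + (-8)·5 + (-12)·(-13) = -24 - 40 + 156 = 92
|u|² = 36 + 64 + 144 = 244,  |u| = √244 ≈ 15.620499
|v|² = 16 + 25 + 169 = 210,  |v| = √210 ≈ 14.491377
cos θ = 92 / (15.620499 · 14.491377) ≈ 0.40643
θ = arccos(0.40643) ≈ 66.0°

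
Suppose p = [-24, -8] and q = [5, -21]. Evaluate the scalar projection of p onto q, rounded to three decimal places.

p · q = (-24)·5 + (-8)·(-21) = -120 + 168 = 48
|q| = √(25 + 441) = √466 ≈ 21.5870
comp_q p = 48 / √466 ≈ 2.224

2.224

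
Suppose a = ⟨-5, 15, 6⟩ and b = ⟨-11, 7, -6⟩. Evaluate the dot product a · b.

124

a · b = (-5)·(-11) + 15·7 + 6·(-6) = 55 + 105 - 36 = 124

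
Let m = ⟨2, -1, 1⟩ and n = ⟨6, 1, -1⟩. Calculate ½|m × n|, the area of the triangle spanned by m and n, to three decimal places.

i: (-1)·(-1) - 1·1 = 1 - 1 = 0
j: 1·6 - 2·(-1) = 6 - (-2) = 8
k: 2·1 - (-1)·6 = 2 - (-6) = 8
m × n = (0, 8, 8)
|m × n| = √(0² + 8² + 8²) = √128 ≈ 11.3137
area = ½ · 11.3137 ≈ 5.657

5.657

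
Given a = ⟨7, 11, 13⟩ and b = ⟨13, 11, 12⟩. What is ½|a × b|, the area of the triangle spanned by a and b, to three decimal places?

i: 11·12 - 13·11 = 132 - 143 = -11
j: 13·13 - 7·12 = 169 - 84 = 85
k: 7·11 - 11·13 = 77 - 143 = -66
a × b = (-11, 85, -66)
|a × b| = √((-11)² + 85² + (-66)²) = √11702 ≈ 108.1758
area = ½ · 108.1758 ≈ 54.088

54.088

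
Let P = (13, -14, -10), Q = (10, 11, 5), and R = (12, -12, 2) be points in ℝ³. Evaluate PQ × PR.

PQ = (-3, 25, 15)
PR = (-1, 2, 12)
i: 25·12 - 15·2 = 300 - 30 = 270
j: 15·(-1) - (-3)·12 = -15 - (-36) = 21
k: (-3)·2 - 25·(-1) = -6 - (-25) = 19
PQ × PR = (270, 21, 19)

(270, 21, 19)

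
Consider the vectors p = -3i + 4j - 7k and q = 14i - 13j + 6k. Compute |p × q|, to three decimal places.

105.726

i: 4·6 - (-7)·(-13) = 24 - 91 = -67
j: (-7)·14 - (-3)·6 = -98 - (-18) = -80
k: (-3)·(-13) - 4·14 = 39 - 56 = -17
p × q = (-67, -80, -17)
|p × q| = √((-67)² + (-80)² + (-17)²) = √11178 ≈ 105.7261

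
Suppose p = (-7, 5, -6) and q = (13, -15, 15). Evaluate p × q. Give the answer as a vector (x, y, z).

(-15, 27, 40)

i: 5·15 - (-6)·(-15) = 75 - 90 = -15
j: (-6)·13 - (-7)·15 = -78 - (-105) = 27
k: (-7)·(-15) - 5·13 = 105 - 65 = 40
p × q = (-15, 27, 40)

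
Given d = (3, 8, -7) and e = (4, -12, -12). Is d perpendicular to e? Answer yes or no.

d · e = 3·4 + 8·(-12) + (-7)·(-12) = 12 - 96 + 84 = 0
Zero, so the vectors are orthogonal.

yes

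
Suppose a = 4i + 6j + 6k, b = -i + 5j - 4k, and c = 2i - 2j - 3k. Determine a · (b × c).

-206

b × c:
i: 5·(-3) - (-4)·(-2) = -15 - 8 = -23
j: (-4)·2 - (-1)·(-3) = -8 - 3 = -11
k: (-1)·(-2) - 5·2 = 2 - 10 = -8
b × c = (-23, -11, -8)
a · (b × c) = 4·(-23) + 6·(-11) + 6·(-8) = -92 - 66 - 48 = -206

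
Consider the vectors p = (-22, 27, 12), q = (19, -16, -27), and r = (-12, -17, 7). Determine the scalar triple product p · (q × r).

11539

q × r:
i: (-16)·7 - (-27)·(-17) = -112 - 459 = -571
j: (-27)·(-12) - 19·7 = 324 - 133 = 191
k: 19·(-17) - (-16)·(-12) = -323 - 192 = -515
q × r = (-571, 191, -515)
p · (q × r) = (-22)·(-571) + 27·191 + 12·(-515) = 12562 + 5157 - 6180 = 11539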